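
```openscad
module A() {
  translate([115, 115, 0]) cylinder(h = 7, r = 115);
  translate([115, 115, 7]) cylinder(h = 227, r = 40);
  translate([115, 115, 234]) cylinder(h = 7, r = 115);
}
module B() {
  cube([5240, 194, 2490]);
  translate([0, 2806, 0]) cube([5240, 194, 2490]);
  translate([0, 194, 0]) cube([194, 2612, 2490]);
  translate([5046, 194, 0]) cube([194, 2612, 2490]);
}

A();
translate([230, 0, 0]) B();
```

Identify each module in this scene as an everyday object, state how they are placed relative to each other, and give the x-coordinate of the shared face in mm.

The spool's +x face and the house frame's −x face are both at x = 230 mm.

A is a spool. B is a house frame. The house frame is against the spool's +x side, with their −y faces flush. The x-coordinate of the shared face is 230 mm.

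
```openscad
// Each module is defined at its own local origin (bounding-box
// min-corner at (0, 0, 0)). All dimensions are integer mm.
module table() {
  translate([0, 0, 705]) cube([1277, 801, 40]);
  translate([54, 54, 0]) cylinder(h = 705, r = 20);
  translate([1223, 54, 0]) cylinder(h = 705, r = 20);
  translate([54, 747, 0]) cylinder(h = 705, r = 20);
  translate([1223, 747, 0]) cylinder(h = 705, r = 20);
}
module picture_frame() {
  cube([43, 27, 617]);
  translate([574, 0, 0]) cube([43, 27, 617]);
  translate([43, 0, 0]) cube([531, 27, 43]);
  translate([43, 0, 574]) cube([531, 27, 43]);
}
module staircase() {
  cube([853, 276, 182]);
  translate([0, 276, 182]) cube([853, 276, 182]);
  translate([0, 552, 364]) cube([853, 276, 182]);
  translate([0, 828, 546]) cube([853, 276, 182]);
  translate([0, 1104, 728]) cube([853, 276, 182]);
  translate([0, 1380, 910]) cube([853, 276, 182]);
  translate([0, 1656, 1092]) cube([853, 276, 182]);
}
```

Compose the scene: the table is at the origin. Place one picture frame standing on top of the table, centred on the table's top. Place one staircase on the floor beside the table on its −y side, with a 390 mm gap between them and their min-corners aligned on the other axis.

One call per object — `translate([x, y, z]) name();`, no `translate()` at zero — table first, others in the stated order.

table();
translate([330, 387, 745]) picture_frame();
translate([0, -2322, 0]) staircase();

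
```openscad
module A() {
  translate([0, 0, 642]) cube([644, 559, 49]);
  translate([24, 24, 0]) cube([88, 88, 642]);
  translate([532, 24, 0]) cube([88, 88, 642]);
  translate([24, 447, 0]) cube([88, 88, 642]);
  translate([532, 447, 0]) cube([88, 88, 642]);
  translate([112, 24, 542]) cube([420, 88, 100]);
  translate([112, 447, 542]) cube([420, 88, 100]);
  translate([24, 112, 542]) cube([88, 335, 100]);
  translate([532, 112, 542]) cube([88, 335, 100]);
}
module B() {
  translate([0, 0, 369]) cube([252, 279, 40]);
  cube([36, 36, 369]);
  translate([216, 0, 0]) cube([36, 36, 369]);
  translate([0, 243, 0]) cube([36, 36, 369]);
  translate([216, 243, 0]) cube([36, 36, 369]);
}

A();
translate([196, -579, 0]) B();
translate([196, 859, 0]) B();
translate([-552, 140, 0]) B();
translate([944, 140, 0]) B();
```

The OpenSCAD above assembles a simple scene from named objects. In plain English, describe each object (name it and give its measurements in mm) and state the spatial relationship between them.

A is a table with a 644×559 mm rectangular top, 49 mm thick, top surface at z = 691 mm, supported by four 88×88 mm square legs, each inset 24 mm from the nearest pair of top edges, running from the floor. Four apron rails, 88 mm thick and 100 mm tall, run between adjacent legs with their top edges flush with the underside of the top and their outer faces flush with the legs' outer faces.

B is a simple wooden stool: a rectangular seat 252 mm (x) by 279 mm (y), 40 mm thick, top face at z = 409 mm, on four square legs, each 36×36 mm in cross-section. The legs rest on z = 0, each flush with a corner of the seat.

Four stools sit around the table at the −y, +y, −x, +x sides.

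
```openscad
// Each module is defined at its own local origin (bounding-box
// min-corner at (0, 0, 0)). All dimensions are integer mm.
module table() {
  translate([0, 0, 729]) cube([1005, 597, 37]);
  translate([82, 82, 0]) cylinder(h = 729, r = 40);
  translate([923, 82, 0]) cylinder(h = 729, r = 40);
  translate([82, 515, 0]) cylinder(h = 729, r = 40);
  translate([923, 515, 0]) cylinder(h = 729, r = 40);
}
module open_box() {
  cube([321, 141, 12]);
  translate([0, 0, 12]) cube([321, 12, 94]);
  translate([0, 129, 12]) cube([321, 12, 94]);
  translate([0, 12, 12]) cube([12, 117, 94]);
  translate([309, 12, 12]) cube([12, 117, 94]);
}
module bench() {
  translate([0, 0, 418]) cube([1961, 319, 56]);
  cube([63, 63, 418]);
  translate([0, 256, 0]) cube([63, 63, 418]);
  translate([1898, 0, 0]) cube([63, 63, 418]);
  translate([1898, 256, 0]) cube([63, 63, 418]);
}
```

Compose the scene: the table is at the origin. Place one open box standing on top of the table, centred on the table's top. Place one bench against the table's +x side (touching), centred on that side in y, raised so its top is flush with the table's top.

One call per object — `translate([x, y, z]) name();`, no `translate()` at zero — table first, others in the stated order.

table();
translate([342, 228, 766]) open_box();
translate([1005, 139, 292]) bench();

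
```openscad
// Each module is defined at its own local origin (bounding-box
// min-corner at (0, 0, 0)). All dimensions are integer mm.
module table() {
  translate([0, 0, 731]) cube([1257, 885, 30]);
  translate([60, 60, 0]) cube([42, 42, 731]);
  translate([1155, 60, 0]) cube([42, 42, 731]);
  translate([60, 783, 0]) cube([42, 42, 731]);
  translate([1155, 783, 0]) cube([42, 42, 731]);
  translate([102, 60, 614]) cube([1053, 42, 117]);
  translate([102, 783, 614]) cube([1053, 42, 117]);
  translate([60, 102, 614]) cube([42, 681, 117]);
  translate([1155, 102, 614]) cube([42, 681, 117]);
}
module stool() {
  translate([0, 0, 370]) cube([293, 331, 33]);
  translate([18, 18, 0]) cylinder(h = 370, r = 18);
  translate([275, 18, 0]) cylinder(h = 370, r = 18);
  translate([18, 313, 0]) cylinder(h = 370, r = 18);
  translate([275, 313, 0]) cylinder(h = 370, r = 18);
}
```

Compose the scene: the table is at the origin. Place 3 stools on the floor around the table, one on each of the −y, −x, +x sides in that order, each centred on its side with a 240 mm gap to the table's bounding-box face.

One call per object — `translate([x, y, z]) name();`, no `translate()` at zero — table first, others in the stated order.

table();
translate([482, -571, 0]) stool();
translate([-533, 277, 0]) stool();
translate([1497, 277, 0]) stool();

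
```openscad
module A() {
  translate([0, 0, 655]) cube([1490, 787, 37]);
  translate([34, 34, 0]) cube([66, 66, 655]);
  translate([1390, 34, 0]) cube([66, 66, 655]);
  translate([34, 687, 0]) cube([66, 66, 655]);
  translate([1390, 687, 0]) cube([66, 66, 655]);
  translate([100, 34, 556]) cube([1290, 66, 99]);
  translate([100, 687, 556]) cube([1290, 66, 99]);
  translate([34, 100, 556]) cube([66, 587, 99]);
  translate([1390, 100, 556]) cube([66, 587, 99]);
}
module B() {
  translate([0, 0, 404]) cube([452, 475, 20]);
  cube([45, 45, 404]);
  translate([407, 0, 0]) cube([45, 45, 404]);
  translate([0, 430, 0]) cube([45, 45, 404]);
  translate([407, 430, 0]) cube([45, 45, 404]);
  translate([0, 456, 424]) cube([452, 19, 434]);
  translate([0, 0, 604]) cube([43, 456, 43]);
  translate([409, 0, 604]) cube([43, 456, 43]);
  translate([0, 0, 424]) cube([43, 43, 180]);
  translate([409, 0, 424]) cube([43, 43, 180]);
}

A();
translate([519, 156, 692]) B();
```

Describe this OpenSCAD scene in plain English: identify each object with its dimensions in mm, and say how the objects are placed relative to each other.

A is a rectangular dining table. The top is 1490×787×37 mm with its upper surface at z = 692 mm. It stands on four 66×66 mm square legs, each inset 34 mm from the nearest pair of top edges, running from the floor to the underside of the top. Four apron rails, 66 mm thick and 99 mm tall, run between adjacent legs with their top edges flush with the underside of the top and their outer faces flush with the legs' outer faces.

B is a chair: 452×475 mm seat, 20 mm thick, top at z = 424 mm, on four 45 mm square corner legs flush with the seat edges. A 19 mm thick backrest slab spans the full seat width, extending 434 mm above the seat top, its back face flush with the seat's +y edge. Two armrests of 43×43 mm section run along each side from the seat's front edge to the front of the backrest, top faces 223 mm above the seat top and outer faces flush with the seat's x-edges; a 43×43 mm post under the front of each armrest stands on the seat at the front corner.

The chair is on top of the table, centred.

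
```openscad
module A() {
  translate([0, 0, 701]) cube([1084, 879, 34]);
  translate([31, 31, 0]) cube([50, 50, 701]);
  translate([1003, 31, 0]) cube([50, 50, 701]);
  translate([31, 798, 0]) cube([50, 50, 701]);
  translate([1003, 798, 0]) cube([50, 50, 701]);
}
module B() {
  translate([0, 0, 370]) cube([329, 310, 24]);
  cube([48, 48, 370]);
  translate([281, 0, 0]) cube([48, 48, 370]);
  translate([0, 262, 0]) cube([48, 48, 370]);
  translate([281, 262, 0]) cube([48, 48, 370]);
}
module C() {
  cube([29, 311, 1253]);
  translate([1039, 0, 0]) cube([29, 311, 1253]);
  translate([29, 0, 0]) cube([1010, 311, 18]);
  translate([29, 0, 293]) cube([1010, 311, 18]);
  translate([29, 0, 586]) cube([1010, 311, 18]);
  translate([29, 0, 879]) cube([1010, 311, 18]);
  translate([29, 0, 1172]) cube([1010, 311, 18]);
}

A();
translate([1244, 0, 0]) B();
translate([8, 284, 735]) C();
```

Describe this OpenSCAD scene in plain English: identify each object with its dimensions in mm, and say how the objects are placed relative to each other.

A is a table: top 1084 mm (x) × 879 mm (y), 34 mm thick, upper face at z = 735 mm, on four 50×50 mm square legs, each inset 31 mm from the nearest pair of top edges, running from z = 0 to the bottom of the top.

B is a simple wooden stool: a rectangular seat 329 mm (x) by 310 mm (y), 24 mm thick, top face at z = 394 mm, on four square legs, each 48×48 mm in cross-section. The legs rest on z = 0, each flush with a corner of the seat.

C is a bookshelf 1068 mm wide overall, 311 mm deep and 1253 mm tall. The two sides are 29 mm thick vertical panels. 5 horizontal shelves of 18 mm thickness span between the inner faces of the sides; the lowest shelf sits on the floor and shelves are stacked with a clear vertical gap of 275 mm between each pair.

The stool is on the floor beside the table on its +x side. The bookshelf is on top of the table, centred.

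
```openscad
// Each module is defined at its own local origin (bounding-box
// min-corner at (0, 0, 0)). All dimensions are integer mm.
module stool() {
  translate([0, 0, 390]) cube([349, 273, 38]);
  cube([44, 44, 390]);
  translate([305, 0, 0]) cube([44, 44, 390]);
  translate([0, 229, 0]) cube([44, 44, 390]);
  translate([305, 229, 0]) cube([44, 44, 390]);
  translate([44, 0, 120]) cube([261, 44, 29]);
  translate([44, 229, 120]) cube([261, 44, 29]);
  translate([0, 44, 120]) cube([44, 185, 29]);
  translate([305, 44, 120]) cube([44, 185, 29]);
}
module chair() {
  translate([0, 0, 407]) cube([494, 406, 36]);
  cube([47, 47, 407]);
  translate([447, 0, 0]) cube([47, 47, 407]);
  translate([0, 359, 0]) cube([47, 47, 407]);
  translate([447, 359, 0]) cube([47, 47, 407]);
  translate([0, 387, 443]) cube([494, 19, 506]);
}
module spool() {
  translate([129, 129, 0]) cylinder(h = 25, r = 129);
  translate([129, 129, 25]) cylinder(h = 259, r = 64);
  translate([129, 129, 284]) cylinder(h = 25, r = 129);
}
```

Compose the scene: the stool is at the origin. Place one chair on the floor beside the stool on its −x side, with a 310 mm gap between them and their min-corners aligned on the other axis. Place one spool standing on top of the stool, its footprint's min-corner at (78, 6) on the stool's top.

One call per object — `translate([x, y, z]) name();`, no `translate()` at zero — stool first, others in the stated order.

stool();
translate([-804, 0, 0]) chair();
translate([78, 6, 428]) spool();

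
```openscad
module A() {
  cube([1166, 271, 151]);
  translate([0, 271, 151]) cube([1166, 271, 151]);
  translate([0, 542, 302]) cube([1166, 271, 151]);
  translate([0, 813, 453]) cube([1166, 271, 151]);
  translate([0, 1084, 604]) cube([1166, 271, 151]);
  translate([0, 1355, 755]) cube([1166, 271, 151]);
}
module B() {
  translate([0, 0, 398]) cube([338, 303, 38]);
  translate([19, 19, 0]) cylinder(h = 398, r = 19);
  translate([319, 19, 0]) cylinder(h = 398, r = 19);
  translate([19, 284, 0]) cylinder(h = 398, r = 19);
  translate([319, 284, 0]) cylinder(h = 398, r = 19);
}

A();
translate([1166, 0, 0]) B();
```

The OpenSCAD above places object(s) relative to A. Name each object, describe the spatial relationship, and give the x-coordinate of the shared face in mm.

The staircase's +x face and the stool's −x face are both at x = 1166 mm.

A is a staircase. B is a stool. The stool is against the staircase's +x side, with their −y faces flush. The x-coordinate of the shared face is 1166 mm.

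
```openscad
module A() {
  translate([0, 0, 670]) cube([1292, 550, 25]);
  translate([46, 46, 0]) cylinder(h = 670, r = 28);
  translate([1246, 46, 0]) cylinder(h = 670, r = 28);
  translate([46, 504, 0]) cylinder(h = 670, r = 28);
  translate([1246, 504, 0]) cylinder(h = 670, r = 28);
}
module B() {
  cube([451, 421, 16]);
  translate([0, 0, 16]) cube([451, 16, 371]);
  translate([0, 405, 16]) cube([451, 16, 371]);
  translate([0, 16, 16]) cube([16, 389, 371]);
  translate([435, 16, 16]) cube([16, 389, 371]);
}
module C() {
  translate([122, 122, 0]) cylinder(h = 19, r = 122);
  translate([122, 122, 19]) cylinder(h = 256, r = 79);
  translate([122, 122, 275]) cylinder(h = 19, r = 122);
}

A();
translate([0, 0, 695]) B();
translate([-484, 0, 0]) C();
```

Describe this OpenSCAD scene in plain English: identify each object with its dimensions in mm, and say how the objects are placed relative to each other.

A is a table: top 1292 mm (x) × 550 mm (y), 25 mm thick, upper face at z = 695 mm, on four round legs of 56 mm diameter, each leg's bounding box inset 18 mm from the nearest pair of top edges, running from z = 0 to the bottom of the top.

B is an open-topped rectangular box: outside dimensions 451×421×387 mm, with a uniform wall and base thickness of 16 mm. The base is a full 451×421 slab on the floor; four walls sit on top of the base. The front and back walls (the −y and +y sides) span the full width; the two side walls fit between them.

C is a spool: two coaxial disc flanges of radius 122 mm and thickness 19 mm, joined by a core cylinder of radius 79 mm and height 256 mm. The lower flange rests on z = 0 and the three cylinders share a vertical axis.

The open box is on top of the table. The spool is on the floor beside the table on its −x side.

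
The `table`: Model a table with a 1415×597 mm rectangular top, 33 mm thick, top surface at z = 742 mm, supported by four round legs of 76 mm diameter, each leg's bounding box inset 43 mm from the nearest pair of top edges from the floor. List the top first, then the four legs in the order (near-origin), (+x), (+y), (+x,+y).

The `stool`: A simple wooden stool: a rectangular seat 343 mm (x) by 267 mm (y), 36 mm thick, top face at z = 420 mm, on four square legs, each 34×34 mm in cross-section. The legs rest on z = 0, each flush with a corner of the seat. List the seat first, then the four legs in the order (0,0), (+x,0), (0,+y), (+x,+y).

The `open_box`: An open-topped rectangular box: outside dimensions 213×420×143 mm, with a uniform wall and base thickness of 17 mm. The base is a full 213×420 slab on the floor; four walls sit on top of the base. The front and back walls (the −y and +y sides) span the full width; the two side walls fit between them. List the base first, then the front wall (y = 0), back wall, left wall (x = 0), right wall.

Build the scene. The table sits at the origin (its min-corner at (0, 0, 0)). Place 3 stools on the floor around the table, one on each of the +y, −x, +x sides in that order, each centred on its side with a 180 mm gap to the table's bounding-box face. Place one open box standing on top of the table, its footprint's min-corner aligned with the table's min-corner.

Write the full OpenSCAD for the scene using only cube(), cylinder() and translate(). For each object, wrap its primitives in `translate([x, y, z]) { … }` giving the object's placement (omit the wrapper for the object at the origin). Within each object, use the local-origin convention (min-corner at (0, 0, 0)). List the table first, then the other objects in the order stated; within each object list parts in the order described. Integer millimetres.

translate([0, 0, 709]) cube([1415, 597, 33]);
translate([81, 81, 0]) cylinder(h = 709, r = 38);
translate([1334, 81, 0]) cylinder(h = 709, r = 38);
translate([81, 516, 0]) cylinder(h = 709, r = 38);
translate([1334, 516, 0]) cylinder(h = 709, r = 38);
translate([536, 777, 0]) {
  translate([0, 0, 384]) cube([343, 267, 36]);
  cube([34, 34, 384]);
  translate([309, 0, 0]) cube([34, 34, 384]);
  translate([0, 233, 0]) cube([34, 34, 384]);
  translate([309, 233, 0]) cube([34, 34, 384]);
}
translate([-523, 165, 0]) {
  translate([0, 0, 384]) cube([343, 267, 36]);
  cube([34, 34, 384]);
  translate([309, 0, 0]) cube([34, 34, 384]);
  translate([0, 233, 0]) cube([34, 34, 384]);
  translate([309, 233, 0]) cube([34, 34, 384]);
}
translate([1595, 165, 0]) {
  translate([0, 0, 384]) cube([343, 267, 36]);
  cube([34, 34, 384]);
  translate([309, 0, 0]) cube([34, 34, 384]);
  translate([0, 233, 0]) cube([34, 34, 384]);
  translate([309, 233, 0]) cube([34, 34, 384]);
}
translate([0, 0, 742]) {
  cube([213, 420, 17]);
  translate([0, 0, 17]) cube([213, 17, 126]);
  translate([0, 403, 17]) cube([213, 17, 126]);
  translate([0, 17, 17]) cube([17, 386, 126]);
  translate([196, 17, 17]) cube([17, 386, 126]);
}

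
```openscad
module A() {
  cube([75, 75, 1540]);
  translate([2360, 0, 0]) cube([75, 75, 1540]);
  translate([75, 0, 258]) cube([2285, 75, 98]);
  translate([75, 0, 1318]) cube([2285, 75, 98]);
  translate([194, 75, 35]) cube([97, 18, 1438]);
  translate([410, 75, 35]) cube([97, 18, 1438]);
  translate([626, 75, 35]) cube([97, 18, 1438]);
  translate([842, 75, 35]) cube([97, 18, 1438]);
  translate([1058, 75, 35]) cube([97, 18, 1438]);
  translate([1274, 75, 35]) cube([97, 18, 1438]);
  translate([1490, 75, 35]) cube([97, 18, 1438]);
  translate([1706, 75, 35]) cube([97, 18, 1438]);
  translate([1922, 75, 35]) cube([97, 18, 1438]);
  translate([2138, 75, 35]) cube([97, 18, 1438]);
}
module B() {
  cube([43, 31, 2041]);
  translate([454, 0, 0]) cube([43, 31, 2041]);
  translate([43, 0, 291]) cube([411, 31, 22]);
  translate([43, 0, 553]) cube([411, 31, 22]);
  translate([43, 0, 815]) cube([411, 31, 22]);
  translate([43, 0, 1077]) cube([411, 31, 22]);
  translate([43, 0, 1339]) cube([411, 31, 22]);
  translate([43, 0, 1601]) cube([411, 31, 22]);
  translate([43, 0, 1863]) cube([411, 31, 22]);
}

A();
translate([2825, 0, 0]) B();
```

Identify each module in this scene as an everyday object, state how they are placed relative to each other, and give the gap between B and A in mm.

A is a fence section. B is a ladder. The ladder is on the floor beside the fence section on its +x side. The gap between the ladder and the fence section is 390 mm.

The ladder's nearest face is 390 mm from the fence section's +x face.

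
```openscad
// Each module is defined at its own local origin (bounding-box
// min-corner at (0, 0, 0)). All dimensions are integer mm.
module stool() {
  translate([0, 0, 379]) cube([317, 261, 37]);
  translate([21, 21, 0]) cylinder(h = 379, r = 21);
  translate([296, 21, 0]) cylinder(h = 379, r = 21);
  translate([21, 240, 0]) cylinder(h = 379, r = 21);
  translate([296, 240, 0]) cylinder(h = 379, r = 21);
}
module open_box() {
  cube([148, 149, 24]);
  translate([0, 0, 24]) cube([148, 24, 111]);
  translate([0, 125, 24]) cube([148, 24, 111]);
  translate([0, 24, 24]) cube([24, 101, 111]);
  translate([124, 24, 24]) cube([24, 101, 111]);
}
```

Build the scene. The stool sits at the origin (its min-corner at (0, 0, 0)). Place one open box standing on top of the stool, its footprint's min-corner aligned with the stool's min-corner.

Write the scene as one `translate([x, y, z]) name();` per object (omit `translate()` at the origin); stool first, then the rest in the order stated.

stool();
translate([0, 0, 416]) open_box();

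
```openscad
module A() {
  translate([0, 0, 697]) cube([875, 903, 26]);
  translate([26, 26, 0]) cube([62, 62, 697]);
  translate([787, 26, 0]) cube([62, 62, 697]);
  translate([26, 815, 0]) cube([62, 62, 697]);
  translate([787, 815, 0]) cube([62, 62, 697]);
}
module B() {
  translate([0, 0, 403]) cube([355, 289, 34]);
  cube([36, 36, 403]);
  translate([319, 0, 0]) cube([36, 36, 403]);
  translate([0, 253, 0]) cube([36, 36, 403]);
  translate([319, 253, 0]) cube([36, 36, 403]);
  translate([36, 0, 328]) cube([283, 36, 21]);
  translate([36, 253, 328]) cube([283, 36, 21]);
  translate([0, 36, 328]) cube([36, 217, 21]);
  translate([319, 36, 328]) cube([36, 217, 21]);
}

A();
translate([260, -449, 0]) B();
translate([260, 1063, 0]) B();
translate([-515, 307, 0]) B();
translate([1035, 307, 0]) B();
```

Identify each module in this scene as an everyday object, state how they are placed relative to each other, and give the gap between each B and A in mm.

A is a table. B is a stool. Four stools sit around the table at the −y, +y, −x, +x sides. The gap between each stool and the table is 160 mm.

Each stool's nearest face is 160 mm from the table's bounding box.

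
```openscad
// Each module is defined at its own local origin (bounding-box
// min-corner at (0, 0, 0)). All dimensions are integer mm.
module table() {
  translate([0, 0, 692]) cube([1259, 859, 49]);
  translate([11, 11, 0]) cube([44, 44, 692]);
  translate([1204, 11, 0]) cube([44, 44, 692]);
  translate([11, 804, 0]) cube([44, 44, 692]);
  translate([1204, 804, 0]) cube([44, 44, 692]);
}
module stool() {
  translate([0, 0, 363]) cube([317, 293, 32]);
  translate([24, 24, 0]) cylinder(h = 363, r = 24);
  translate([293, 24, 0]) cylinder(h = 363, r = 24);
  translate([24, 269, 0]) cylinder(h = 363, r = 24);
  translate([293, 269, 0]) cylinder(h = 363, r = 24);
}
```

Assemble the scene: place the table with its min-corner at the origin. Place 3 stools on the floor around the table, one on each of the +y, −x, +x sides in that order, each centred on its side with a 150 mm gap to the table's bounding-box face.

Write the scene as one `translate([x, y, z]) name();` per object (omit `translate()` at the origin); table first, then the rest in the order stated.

table();
translate([471, 1009, 0]) stool();
translate([-467, 283, 0]) stool();
translate([1409, 283, 0]) stool();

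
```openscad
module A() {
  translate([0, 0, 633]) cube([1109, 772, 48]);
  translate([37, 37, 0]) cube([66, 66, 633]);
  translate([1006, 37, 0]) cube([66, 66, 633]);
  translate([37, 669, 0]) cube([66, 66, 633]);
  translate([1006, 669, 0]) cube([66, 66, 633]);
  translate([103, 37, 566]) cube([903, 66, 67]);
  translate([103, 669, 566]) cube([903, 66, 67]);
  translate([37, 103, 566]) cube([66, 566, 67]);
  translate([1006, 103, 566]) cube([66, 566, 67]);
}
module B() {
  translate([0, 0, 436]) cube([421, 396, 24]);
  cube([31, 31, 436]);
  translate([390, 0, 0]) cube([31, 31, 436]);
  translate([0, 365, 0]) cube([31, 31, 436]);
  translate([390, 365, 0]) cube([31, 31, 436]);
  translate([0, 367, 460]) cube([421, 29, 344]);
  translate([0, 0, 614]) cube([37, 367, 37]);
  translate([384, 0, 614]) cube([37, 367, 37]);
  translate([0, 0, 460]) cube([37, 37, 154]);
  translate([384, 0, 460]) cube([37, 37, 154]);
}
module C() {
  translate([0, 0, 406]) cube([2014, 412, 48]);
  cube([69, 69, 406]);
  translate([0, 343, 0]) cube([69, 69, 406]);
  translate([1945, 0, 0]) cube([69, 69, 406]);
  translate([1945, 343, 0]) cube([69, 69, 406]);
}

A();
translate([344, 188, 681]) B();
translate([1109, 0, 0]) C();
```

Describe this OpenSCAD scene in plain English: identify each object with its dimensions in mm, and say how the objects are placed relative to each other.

A is a table: top 1109 mm (x) × 772 mm (y), 48 mm thick, upper face at z = 681 mm, on four 66×66 mm square legs, each inset 37 mm from the nearest pair of top edges, running from z = 0 to the bottom of the top. Four apron rails, 66 mm thick and 67 mm tall, run between adjacent legs with their top edges flush with the underside of the top and their outer faces flush with the legs' outer faces.

B is a chair. The seat is a 421×396×24 mm slab with its top at z = 460 mm, on four 31×31 mm corner legs (flush with the seat edges, standing on z = 0). A flat backrest 29 mm thick, 344 mm tall, spans the full seat width and rises from the seat top along its +y edge, rear face flush with the rear of the seat. Two armrests of 37×37 mm section run along each side from the seat's front edge to the front of the backrest, top faces 191 mm above the seat top and outer faces flush with the seat's x-edges; a 37×37 mm post under the front of each armrest stands on the seat at the front corner.

C is a long wooden bench with a 2014 mm (x) × 412 mm (y) seat, 48 mm thick, its top surface 454 mm above the floor. Four 69 mm square legs at the seat corners, flush with the edges, run from z = 0 to the seat underside.

The chair is on top of the table, centred. The bench is against the table's +x side, with their −y faces flush.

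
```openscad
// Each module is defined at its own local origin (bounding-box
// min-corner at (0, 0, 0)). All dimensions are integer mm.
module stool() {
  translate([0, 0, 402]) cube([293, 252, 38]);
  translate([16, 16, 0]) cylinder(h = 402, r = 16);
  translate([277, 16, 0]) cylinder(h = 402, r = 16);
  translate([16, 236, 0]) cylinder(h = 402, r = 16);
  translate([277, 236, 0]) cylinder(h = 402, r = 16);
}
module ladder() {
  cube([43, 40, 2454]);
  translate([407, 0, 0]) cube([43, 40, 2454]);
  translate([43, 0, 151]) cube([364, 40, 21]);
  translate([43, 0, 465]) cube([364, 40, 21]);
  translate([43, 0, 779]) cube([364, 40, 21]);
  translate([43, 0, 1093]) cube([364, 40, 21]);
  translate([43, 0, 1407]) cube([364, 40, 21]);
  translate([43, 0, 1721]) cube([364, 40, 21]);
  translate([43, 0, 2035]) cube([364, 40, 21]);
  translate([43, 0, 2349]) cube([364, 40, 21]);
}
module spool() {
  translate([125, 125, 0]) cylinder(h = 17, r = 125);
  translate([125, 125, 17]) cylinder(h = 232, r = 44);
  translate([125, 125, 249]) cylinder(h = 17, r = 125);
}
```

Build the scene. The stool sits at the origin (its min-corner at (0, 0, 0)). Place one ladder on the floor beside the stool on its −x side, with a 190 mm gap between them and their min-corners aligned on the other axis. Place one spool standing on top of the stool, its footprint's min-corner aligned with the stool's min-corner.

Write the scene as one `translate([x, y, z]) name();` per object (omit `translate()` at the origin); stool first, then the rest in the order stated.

stool();
translate([-640, 0, 0]) ladder();
translate([0, 0, 440]) spool();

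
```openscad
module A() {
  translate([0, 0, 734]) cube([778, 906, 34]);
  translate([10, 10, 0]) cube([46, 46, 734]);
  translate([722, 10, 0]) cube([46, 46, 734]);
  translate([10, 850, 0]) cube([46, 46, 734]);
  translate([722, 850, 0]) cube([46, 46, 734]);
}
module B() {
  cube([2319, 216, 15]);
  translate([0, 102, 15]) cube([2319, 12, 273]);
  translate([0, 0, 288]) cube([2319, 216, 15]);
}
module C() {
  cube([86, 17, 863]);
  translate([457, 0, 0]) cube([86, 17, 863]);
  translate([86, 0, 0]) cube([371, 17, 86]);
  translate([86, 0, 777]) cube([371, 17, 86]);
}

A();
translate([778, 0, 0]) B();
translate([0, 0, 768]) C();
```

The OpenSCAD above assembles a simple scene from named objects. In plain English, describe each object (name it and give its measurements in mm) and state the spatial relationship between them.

A is a rectangular dining table. The top is 778×906×34 mm with its upper surface at z = 768 mm. It stands on four 46×46 mm square legs, each inset 10 mm from the nearest pair of top edges, running from the floor to the underside of the top.

B is an I-beam lying along x, 2319 mm long. Overall section height 303 mm. Two flanges 216 mm wide (y) and 15 mm thick, one on the floor and one at the top; a web 12 mm thick runs between them, centred on the flange width.

C is a rectangular picture frame lying in the x–z plane (depth along y). The opening is 371 mm wide (x) by 691 mm tall (z), surrounded by a border 86 mm wide on all four sides. The frame is 17 mm deep and is made of two full-height vertical stiles with two horizontal rails fitted between them.

The I-beam is against the table's +x side, with their −y faces flush. The picture frame is on top of the table.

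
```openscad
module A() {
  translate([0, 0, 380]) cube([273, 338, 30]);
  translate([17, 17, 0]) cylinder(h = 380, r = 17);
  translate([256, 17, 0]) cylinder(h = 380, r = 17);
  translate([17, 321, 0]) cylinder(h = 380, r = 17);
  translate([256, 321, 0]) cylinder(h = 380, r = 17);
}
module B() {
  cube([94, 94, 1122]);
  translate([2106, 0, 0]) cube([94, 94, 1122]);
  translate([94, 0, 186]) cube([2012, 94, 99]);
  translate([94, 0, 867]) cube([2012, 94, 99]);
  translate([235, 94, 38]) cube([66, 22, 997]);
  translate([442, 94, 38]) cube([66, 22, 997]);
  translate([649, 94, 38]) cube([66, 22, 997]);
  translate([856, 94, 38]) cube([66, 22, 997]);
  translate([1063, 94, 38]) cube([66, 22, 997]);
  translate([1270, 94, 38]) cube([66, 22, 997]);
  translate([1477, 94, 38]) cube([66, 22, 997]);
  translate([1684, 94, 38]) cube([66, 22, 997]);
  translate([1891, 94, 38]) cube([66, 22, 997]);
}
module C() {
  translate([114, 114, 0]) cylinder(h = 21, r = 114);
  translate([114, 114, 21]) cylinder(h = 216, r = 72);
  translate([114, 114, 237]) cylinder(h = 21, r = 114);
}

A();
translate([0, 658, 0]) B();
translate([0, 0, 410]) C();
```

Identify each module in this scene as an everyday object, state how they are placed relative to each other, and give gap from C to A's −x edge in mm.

The spool's min-x is at 0; the stool's min-x is 0; gap = 0 mm.

A is a stool. B is a fence section. C is a spool. The fence section is on the floor beside the stool on its +y side. The spool is on top of the stool. The gap from the spool to the stool's −x edge is 0 mm.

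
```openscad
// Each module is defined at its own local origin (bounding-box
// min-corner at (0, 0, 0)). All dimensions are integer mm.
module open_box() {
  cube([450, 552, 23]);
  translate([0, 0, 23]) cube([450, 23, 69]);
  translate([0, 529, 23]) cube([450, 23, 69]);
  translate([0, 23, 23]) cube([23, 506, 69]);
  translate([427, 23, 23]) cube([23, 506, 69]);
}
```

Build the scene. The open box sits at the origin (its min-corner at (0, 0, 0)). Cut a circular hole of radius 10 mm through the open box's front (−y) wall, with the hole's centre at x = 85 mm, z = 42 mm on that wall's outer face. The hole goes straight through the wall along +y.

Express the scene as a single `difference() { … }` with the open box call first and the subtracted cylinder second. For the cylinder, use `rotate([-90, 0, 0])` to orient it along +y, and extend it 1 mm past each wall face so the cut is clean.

difference() {
  open_box();
  translate([85, -1, 42]) rotate([-90, 0, 0]) cylinder(h = 25, r = 10);
}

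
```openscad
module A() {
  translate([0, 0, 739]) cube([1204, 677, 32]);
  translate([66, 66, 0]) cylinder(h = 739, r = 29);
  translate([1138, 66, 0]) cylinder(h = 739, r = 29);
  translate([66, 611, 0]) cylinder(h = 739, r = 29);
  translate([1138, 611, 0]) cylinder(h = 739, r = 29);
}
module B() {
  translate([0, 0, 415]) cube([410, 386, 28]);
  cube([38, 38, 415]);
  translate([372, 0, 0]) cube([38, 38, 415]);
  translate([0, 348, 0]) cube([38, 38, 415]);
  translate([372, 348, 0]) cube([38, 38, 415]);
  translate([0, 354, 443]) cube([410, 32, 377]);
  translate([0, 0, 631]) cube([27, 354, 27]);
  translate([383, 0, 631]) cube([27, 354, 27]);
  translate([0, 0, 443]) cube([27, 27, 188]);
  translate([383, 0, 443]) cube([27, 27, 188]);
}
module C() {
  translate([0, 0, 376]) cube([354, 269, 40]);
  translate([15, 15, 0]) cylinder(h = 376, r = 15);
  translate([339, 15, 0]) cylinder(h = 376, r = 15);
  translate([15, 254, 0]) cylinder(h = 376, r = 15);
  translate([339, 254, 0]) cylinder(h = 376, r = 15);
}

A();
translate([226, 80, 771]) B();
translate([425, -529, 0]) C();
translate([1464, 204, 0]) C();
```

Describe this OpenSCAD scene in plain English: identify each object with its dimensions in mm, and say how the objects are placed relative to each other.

A is a table: top 1204 mm (x) × 677 mm (y), 32 mm thick, upper face at z = 771 mm, on four round legs of 58 mm diameter, each leg's bounding box inset 37 mm from the nearest pair of top edges, running from z = 0 to the bottom of the top.

B is a chair. The seat is a 410×386×28 mm slab with its top at z = 443 mm, on four 38×38 mm corner legs (flush with the seat edges, standing on z = 0). A flat backrest 32 mm thick, 377 mm tall, spans the full seat width and rises from the seat top along its +y edge, rear face flush with the rear of the seat. Two armrests of 27×27 mm section run along each side from the seat's front edge to the front of the backrest, top faces 215 mm above the seat top and outer faces flush with the seat's x-edges; a 27×27 mm post under the front of each armrest stands on the seat at the front corner.

C is a simple wooden stool: a rectangular seat 354 mm (x) by 269 mm (y), 40 mm thick, top face at z = 416 mm, on four round legs, each 30 mm in diameter. The legs rest on z = 0, each leg's axis is inset half a diameter from the nearest pair of seat edges (so the leg's bounding box is flush with the corner).

The chair is on top of the table. Two stools sit around the table at the −y, +x sides.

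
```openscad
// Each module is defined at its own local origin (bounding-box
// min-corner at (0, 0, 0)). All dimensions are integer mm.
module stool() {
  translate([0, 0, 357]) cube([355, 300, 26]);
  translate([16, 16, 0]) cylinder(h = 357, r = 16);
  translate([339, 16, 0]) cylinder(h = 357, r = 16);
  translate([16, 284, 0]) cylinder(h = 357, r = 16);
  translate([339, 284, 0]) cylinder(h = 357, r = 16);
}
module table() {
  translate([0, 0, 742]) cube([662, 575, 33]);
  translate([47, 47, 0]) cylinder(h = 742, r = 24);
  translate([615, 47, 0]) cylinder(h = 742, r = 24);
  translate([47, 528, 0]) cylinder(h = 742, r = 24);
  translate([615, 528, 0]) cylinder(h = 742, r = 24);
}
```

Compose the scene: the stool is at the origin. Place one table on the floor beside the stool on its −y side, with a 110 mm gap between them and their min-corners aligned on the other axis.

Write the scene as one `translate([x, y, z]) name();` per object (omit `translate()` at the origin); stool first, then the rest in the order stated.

stool();
translate([0, -685, 0]) table();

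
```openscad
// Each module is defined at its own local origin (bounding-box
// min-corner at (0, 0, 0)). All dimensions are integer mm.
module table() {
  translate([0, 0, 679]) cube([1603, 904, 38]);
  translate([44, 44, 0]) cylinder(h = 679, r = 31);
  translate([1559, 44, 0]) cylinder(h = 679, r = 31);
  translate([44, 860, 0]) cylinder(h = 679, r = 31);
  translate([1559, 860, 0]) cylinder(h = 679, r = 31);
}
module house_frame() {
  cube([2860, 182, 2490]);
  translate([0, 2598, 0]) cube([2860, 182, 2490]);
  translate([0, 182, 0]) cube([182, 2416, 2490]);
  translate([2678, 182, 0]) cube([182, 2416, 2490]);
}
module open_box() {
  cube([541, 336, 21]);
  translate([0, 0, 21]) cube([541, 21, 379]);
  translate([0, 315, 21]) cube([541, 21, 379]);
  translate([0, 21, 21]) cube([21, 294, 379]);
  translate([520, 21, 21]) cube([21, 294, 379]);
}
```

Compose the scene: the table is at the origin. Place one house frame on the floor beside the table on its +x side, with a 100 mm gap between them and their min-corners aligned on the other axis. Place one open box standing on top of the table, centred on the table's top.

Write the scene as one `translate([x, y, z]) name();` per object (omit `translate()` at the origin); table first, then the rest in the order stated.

table();
translate([1703, 0, 0]) house_frame();
translate([531, 284, 717]) open_box();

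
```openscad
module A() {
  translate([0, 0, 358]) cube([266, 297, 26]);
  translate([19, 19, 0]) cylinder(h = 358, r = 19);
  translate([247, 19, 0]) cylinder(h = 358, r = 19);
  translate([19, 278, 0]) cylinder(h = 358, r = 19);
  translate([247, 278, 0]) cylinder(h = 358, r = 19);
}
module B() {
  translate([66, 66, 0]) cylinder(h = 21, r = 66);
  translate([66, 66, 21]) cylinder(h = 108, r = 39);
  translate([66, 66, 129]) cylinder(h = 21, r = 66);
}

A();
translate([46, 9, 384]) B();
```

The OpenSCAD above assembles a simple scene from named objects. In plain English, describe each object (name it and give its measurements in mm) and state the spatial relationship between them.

A is a simple wooden stool: a rectangular seat 266 mm (x) by 297 mm (y), 26 mm thick, top face at z = 384 mm, on four round legs, each 38 mm in diameter. The legs rest on z = 0, each leg's axis is inset half a diameter from the nearest pair of seat edges (so the leg's bounding box is flush with the corner).

B is a spool: two coaxial disc flanges of radius 66 mm and thickness 21 mm, joined by a core cylinder of radius 39 mm and height 108 mm. The lower flange rests on z = 0 and the three cylinders share a vertical axis.

The spool is on top of the stool.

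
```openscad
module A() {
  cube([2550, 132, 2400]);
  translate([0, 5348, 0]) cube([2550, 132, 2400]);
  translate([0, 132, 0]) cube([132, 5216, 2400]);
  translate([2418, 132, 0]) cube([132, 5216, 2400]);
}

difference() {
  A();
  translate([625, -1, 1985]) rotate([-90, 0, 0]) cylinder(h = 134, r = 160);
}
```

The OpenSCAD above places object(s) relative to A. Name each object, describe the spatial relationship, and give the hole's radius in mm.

The subtracted cylinder has r = 160 mm.

A is a house frame. The house frame has a circular hole through its front wall. The hole's radius is 160 mm.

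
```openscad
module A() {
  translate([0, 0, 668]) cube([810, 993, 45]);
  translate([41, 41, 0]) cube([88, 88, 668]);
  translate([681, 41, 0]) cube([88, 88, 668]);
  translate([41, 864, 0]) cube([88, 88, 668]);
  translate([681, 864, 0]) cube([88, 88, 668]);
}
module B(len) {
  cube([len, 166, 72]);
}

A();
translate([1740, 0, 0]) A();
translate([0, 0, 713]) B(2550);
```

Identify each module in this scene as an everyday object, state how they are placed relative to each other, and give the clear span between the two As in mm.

Second table starts at x = 1740; first ends at x = 810; clear span = 1740 − 810 = 930 mm.

A is a table. B is a beam. A beam spans the tops of two tables. The clear span between the two tables is 930 mm.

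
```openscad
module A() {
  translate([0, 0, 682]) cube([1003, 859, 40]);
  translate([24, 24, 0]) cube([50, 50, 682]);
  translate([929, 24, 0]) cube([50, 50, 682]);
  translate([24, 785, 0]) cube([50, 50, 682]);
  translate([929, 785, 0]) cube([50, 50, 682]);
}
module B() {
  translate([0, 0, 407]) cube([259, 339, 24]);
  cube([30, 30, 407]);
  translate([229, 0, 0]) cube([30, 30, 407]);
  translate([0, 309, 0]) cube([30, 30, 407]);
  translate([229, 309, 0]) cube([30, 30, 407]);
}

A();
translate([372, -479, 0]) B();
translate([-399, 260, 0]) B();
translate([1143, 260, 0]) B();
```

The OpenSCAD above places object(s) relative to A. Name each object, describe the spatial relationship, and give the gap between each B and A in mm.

A is a table. B is a stool. Three stools sit around the table at the −y, −x, +x sides. The gap between each stool and the table is 140 mm.

Each stool's nearest face is 140 mm from the table's bounding box.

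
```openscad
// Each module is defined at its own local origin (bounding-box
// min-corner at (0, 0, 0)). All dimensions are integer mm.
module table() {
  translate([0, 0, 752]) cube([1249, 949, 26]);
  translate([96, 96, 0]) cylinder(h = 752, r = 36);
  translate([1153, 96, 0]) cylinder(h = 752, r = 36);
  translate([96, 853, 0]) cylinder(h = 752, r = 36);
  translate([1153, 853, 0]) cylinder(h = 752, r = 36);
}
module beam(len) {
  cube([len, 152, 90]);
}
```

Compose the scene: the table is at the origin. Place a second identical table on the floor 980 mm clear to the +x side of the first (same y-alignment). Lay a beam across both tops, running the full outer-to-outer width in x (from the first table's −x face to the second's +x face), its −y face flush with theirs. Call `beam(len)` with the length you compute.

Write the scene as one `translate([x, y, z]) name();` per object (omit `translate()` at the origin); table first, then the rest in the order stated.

table();
translate([2229, 0, 0]) table();
translate([0, 0, 778]) beam(3478);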